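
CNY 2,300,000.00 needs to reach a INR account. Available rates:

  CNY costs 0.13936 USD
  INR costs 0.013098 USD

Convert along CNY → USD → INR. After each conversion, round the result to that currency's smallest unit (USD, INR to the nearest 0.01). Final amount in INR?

CNY 2,300,000.00 × 0.13936 = USD 320,528.00
USD 320,528.00 ÷ 0.013098 = INR 24,471,522.37

INR 24,471,522.37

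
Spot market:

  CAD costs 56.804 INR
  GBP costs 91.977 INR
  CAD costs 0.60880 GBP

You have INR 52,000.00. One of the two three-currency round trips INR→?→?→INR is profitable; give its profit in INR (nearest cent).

Profit: INR 750.72

Profitable loop is INR → GBP → CAD → INR:
INR 52,000.00 ÷ 91.977 = GBP 565.36
GBP 565.36 ÷ 0.60880 = CAD 928.64
CAD 928.64 × 56.804 = INR 52,750.72
Profit = INR 52,750.72 − INR 52,000.00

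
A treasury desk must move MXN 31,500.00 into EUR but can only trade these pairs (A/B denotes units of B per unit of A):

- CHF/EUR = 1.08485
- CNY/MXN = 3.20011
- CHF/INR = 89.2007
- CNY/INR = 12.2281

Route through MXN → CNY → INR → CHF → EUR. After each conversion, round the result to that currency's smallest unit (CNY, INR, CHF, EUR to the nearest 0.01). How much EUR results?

EUR 1,463.89

MXN 31,500.00 ÷ 3.20011 = CNY 9,843.41
CNY 9,843.41 × 12.2281 = INR 120,366.20
INR 120,366.20 ÷ 89.2007 = CHF 1,349.39
CHF 1,349.39 × 1.08485 = EUR 1,463.89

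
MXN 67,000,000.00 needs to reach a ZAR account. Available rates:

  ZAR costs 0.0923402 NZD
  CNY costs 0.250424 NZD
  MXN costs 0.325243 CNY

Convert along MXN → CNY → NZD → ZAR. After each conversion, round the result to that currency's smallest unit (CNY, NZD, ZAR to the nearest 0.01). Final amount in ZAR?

MXN 67,000,000.00 × 0.325243 = CNY 21,791,281.00
CNY 21,791,281.00 × 0.250424 = NZD 5,457,059.75
NZD 5,457,059.75 ÷ 0.0923402 = ZAR 59,097,335.18

ZAR 59,097,335.18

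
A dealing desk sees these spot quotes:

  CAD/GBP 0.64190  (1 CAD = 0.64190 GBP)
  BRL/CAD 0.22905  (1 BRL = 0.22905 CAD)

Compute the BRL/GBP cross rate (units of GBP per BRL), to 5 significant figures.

BRL/GBP = 0.14703

1 BRL × 0.22905 = 0.22905 CAD
0.22905 CAD × 0.64190 = 0.147027 GBP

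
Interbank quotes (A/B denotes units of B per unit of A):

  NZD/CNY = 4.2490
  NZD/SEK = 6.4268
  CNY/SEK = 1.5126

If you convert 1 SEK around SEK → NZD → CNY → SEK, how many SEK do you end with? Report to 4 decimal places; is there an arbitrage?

Around SEK → NZD → CNY → SEK: 1 ÷ 6.4268 × 4.2490 × 1.5126 = 1.000037
Product ≈ 1 (deviation 0.004%, within rounding noise).

1.0000 (no arbitrage)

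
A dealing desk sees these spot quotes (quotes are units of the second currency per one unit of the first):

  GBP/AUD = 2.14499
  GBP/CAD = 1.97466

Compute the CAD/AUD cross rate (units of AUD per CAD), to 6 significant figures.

CAD/AUD = 1.08626

1 CAD ÷ 1.97466 = 0.506416 GBP
0.506416 GBP × 2.14499 = 1.08626 AUD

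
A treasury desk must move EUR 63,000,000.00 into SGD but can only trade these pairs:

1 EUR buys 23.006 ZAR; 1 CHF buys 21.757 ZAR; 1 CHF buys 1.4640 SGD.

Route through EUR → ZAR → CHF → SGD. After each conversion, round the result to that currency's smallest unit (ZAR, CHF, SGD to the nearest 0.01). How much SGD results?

EUR 63,000,000.00 × 23.006 = ZAR 1,449,378,000.00
ZAR 1,449,378,000.00 ÷ 21.757 = CHF 66,616,629.13
CHF 66,616,629.13 × 1.4640 = SGD 97,526,745.05

SGD 97,526,745.05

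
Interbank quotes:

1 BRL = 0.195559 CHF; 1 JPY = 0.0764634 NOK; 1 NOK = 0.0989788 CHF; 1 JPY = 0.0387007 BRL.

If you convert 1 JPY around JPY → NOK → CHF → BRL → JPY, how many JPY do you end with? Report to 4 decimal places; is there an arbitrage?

1.0000 (no arbitrage)

Around JPY → NOK → CHF → BRL → JPY: 1 × 0.0764634 × 0.0989788 ÷ 0.195559 ÷ 0.0387007 = 0.999998
Product ≈ 1 (deviation 0.000%, within rounding noise).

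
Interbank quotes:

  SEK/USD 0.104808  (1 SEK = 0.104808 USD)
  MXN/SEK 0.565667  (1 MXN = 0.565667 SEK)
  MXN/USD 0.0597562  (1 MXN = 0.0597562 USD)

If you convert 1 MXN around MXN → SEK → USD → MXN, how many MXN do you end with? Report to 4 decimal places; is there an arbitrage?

Around MXN → SEK → USD → MXN: 1 × 0.565667 × 0.104808 ÷ 0.0597562 = 0.992139
Product < 1; profitable direction is MXN → USD → SEK → MXN.

0.9921 (arbitrage exists)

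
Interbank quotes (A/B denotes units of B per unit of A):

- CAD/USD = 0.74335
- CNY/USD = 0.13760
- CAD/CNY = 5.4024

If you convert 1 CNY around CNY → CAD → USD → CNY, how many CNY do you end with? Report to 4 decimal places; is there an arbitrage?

Around CNY → CAD → USD → CNY: 1 ÷ 5.4024 × 0.74335 ÷ 0.13760 = 0.999973
Product ≈ 1 (deviation 0.003%, within rounding noise).

1.0000 (no arbitrage)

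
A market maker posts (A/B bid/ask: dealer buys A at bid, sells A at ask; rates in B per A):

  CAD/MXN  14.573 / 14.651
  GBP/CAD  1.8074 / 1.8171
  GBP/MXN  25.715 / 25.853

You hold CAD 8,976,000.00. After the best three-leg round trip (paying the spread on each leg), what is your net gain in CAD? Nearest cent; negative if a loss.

Net profit: CAD 168,819.56

Best loop CAD → MXN → GBP → CAD:
CAD 8,976,000.00 × 14.573 (sell CAD at bid) = MXN 130,807,248.00
MXN 130,807,248.00 ÷ 25.853 (buy GBP at ask) = GBP 5,059,654.51
GBP 5,059,654.51 × 1.8074 (sell GBP at bid) = CAD 9,144,819.56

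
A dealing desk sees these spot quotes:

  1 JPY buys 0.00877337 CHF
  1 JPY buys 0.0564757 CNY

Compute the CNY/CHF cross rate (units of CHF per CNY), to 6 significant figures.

CNY/CHF = 0.155348

1 CNY ÷ 0.0564757 = 17.7067 JPY
17.7067 JPY × 0.00877337 = 0.155348 CHF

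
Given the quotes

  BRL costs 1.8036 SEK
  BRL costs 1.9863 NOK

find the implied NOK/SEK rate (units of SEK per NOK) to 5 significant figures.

1 NOK ÷ 1.9863 = 0.503449 BRL
0.503449 BRL × 1.8036 = 0.90802 SEK

NOK/SEK = 0.90802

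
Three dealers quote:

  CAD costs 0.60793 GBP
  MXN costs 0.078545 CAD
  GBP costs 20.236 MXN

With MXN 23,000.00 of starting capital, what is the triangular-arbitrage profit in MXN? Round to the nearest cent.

Profitable loop is MXN → GBP → CAD → MXN:
MXN 23,000.00 ÷ 20.236 = GBP 1,136.59
GBP 1,136.59 ÷ 0.60793 = CAD 1,869.60
CAD 1,869.60 ÷ 0.078545 = MXN 23,802.96
Profit = MXN 23,802.96 − MXN 23,000.00

Profit: MXN 802.96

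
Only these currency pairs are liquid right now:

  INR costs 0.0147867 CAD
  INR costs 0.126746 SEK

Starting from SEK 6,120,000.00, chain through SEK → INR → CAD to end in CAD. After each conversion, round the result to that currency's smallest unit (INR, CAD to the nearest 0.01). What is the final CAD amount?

SEK 6,120,000.00 ÷ 0.126746 = INR 48,285,547.47
INR 48,285,547.47 × 0.0147867 = CAD 713,983.90

CAD 713,983.90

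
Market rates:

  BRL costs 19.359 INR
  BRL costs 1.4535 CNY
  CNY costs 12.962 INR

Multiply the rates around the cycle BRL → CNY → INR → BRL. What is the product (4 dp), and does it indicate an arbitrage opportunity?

0.9732 (arbitrage exists)

Around BRL → CNY → INR → BRL: 1 × 1.4535 × 12.962 ÷ 19.359 = 0.973205
Product < 1; profitable direction is BRL → INR → CNY → BRL.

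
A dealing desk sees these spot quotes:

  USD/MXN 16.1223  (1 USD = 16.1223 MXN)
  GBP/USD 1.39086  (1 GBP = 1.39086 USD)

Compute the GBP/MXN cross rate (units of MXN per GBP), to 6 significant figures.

1 GBP × 1.39086 = 1.39086 USD
1.39086 USD × 16.1223 = 22.4239 MXN

GBP/MXN = 22.4239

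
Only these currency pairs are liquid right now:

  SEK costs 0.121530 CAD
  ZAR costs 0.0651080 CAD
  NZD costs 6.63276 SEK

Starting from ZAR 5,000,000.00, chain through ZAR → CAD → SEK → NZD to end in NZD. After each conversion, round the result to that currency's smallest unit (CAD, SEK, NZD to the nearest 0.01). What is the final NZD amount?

ZAR 5,000,000.00 × 0.0651080 = CAD 325,540.00
CAD 325,540.00 ÷ 0.121530 = SEK 2,678,680.16
SEK 2,678,680.16 ÷ 6.63276 = NZD 403,856.04

NZD 403,856.04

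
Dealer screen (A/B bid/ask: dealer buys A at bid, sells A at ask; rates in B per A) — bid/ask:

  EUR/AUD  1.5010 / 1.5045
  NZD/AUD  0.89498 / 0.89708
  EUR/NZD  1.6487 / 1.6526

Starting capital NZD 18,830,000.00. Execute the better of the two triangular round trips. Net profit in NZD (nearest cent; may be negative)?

Best loop NZD → EUR → AUD → NZD:
NZD 18,830,000.00 ÷ 1.6526 (buy EUR at ask) = EUR 11,394,166.77
EUR 11,394,166.77 × 1.5010 (sell EUR at bid) = AUD 17,102,644.32
AUD 17,102,644.32 ÷ 0.89708 (buy NZD at ask) = NZD 19,064,792.79

Net profit: NZD 234,792.79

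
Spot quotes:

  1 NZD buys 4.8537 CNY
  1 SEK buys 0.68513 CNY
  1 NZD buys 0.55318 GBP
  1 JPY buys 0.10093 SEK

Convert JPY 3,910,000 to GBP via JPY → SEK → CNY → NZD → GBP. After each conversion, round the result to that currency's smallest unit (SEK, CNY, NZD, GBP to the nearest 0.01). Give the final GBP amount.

GBP 30,815.10

JPY 3,910,000 × 0.10093 = SEK 394,636.30
SEK 394,636.30 × 0.68513 = CNY 270,377.17
CNY 270,377.17 ÷ 4.8537 = NZD 55,705.37
NZD 55,705.37 × 0.55318 = GBP 30,815.10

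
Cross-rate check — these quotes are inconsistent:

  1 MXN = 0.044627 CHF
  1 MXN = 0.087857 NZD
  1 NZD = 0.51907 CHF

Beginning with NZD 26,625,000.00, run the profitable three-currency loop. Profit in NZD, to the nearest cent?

Profit: NZD 582,849.86

Profitable loop is NZD → CHF → MXN → NZD:
NZD 26,625,000.00 × 0.51907 = CHF 13,820,238.75
CHF 13,820,238.75 ÷ 0.044627 = MXN 309,683,347.53
MXN 309,683,347.53 × 0.087857 = NZD 27,207,849.86
Profit = NZD 27,207,849.86 − NZD 26,625,000.00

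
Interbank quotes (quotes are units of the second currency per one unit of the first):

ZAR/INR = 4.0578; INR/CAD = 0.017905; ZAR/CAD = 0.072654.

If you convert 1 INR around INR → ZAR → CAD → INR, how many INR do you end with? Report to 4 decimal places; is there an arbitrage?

1.0000 (no arbitrage)

Around INR → ZAR → CAD → INR: 1 ÷ 4.0578 × 0.072654 ÷ 0.017905 = 0.999987
Product ≈ 1 (deviation 0.001%, within rounding noise).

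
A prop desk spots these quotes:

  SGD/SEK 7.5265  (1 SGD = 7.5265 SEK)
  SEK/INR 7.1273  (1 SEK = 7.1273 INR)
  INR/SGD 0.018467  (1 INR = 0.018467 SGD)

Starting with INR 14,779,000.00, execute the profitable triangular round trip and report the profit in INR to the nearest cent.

Profitable loop is INR → SEK → SGD → INR:
INR 14,779,000.00 ÷ 7.1273 = SEK 2,073,576.25
SEK 2,073,576.25 ÷ 7.5265 = SGD 275,503.39
SGD 275,503.39 ÷ 0.018467 = INR 14,918,686.73
Profit = INR 14,918,686.73 − INR 14,779,000.00

Profit: INR 139,686.73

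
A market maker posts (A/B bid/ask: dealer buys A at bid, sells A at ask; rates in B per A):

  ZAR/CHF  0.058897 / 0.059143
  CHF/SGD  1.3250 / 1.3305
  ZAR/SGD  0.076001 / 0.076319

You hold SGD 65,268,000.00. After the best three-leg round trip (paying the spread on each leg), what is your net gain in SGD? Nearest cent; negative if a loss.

Best loop SGD → ZAR → CHF → SGD:
SGD 65,268,000.00 ÷ 0.076319 (buy ZAR at ask) = ZAR 855,199,884.69
ZAR 855,199,884.69 × 0.058897 (sell ZAR at bid) = CHF 50,368,707.61
CHF 50,368,707.61 × 1.3250 (sell CHF at bid) = SGD 66,738,537.58

Net profit: SGD 1,470,537.58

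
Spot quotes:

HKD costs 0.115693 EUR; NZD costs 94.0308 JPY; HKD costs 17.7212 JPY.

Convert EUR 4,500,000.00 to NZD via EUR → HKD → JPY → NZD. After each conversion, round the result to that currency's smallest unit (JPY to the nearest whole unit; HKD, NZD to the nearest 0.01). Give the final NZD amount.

NZD 7,330,412.72

EUR 4,500,000.00 ÷ 0.115693 = HKD 38,896,043.84
HKD 38,896,043.84 × 17.7212 = JPY 689,284,572
JPY 689,284,572 ÷ 94.0308 = NZD 7,330,412.72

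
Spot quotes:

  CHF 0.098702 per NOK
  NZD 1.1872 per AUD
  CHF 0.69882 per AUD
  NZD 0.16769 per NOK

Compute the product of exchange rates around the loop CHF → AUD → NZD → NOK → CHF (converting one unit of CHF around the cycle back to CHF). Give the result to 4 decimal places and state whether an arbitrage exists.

Around CHF → AUD → NZD → NOK → CHF: 1 ÷ 0.69882 × 1.1872 ÷ 0.16769 × 0.098702 = 0.999948
Product ≈ 1 (deviation 0.005%, within rounding noise).

0.9999 (no arbitrage)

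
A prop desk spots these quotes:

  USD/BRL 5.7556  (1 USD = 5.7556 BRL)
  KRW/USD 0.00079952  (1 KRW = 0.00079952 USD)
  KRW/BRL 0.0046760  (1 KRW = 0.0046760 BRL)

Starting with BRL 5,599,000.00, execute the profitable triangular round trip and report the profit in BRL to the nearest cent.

Profitable loop is BRL → USD → KRW → BRL:
BRL 5,599,000.00 ÷ 5.7556 = USD 972,791.72
USD 972,791.72 ÷ 0.00079952 = KRW 1,216,719,677
KRW 1,216,719,677 × 0.0046760 = BRL 5,689,381.21
Profit = BRL 5,689,381.21 − BRL 5,599,000.00

Profit: BRL 90,381.21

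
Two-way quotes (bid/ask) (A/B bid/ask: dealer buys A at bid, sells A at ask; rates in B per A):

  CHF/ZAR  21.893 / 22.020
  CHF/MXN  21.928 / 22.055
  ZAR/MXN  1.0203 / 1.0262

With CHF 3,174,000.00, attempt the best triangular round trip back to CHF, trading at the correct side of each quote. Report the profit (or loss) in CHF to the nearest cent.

Net profit: CHF 40,645.03

Best loop CHF → ZAR → MXN → CHF:
CHF 3,174,000.00 × 21.893 (sell CHF at bid) = ZAR 69,488,382.00
ZAR 69,488,382.00 × 1.0203 (sell ZAR at bid) = MXN 70,898,996.15
MXN 70,898,996.15 ÷ 22.055 (buy CHF at ask) = CHF 3,214,645.03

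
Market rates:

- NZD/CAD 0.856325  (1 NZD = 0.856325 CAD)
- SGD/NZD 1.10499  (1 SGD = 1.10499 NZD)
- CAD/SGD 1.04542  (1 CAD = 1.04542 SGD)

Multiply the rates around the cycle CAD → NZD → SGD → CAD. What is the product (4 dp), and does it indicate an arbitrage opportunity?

1.0109 (arbitrage exists)

Around CAD → NZD → SGD → CAD: 1 ÷ 0.856325 ÷ 1.10499 ÷ 1.04542 = 1.010909
Product > 1; profitable direction is CAD → NZD → SGD → CAD.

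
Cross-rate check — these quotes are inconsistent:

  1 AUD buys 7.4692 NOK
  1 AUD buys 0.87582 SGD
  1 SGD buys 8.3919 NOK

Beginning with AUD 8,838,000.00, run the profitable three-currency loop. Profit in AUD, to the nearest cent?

Profitable loop is AUD → NOK → SGD → AUD:
AUD 8,838,000.00 × 7.4692 = NOK 66,012,789.60
NOK 66,012,789.60 ÷ 8.3919 = SGD 7,866,250.74
SGD 7,866,250.74 ÷ 0.87582 = AUD 8,981,583.82
Profit = AUD 8,981,583.82 − AUD 8,838,000.00

Profit: AUD 143,583.82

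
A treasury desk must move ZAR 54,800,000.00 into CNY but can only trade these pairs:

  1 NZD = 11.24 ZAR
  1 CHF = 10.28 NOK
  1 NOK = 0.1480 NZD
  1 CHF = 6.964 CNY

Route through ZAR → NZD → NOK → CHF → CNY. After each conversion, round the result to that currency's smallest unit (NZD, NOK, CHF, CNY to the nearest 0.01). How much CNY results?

ZAR 54,800,000.00 ÷ 11.24 = NZD 4,875,444.84
NZD 4,875,444.84 ÷ 0.1480 = NOK 32,942,194.86
NOK 32,942,194.86 ÷ 10.28 = CHF 3,204,493.66
CHF 3,204,493.66 × 6.964 = CNY 22,316,093.85

CNY 22,316,093.85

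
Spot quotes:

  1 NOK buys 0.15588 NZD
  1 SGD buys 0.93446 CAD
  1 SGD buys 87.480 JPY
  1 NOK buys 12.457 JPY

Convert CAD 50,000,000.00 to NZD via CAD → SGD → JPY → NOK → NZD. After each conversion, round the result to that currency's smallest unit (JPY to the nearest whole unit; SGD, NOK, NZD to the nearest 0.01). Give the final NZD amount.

CAD 50,000,000.00 ÷ 0.93446 = SGD 53,506,838.17
SGD 53,506,838.17 × 87.480 = JPY 4,680,778,203
JPY 4,680,778,203 ÷ 12.457 = NOK 375,754,852.93
NOK 375,754,852.93 × 0.15588 = NZD 58,572,666.47

NZD 58,572,666.47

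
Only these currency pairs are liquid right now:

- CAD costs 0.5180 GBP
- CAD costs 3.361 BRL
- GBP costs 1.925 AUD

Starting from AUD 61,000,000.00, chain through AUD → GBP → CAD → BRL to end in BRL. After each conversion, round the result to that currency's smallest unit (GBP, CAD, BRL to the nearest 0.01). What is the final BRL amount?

BRL 205,606,979.90

AUD 61,000,000.00 ÷ 1.925 = GBP 31,688,311.69
GBP 31,688,311.69 ÷ 0.5180 = CAD 61,174,346.89
CAD 61,174,346.89 × 3.361 = BRL 205,606,979.90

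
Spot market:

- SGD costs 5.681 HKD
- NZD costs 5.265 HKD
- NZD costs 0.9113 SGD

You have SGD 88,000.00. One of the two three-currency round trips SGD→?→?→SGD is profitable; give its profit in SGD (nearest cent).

Profit: SGD 1,494.20

Profitable loop is SGD → NZD → HKD → SGD:
SGD 88,000.00 ÷ 0.9113 = NZD 96,565.35
NZD 96,565.35 × 5.265 = HKD 508,416.55
HKD 508,416.55 ÷ 5.681 = SGD 89,494.20
Profit = SGD 89,494.20 − SGD 88,000.00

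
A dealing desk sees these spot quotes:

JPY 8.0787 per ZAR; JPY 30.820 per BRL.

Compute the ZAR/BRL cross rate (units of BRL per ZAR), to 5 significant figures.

1 ZAR × 8.0787 = 8.0787 JPY
8.0787 JPY ÷ 30.820 = 0.262125 BRL

ZAR/BRL = 0.26213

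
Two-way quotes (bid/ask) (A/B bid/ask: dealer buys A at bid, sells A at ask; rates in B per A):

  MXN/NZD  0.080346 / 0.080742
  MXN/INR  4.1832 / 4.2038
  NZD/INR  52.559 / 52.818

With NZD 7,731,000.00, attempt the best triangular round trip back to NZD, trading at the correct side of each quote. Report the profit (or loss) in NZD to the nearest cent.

Net profit: NZD 35,135.82

Best loop NZD → INR → MXN → NZD:
NZD 7,731,000.00 × 52.559 (sell NZD at bid) = INR 406,333,629.00
INR 406,333,629.00 ÷ 4.2038 (buy MXN at ask) = MXN 96,658,649.08
MXN 96,658,649.08 × 0.080346 (sell MXN at bid) = NZD 7,766,135.82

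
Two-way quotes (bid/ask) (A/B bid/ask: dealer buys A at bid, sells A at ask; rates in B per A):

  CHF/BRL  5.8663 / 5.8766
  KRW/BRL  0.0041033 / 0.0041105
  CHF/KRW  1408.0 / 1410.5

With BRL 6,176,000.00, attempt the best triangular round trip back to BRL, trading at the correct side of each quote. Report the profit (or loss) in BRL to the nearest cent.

Net profit: BRL 72,903.43

Best loop BRL → KRW → CHF → BRL:
BRL 6,176,000.00 ÷ 0.0041105 (buy KRW at ask) = KRW 1,502,493,614
KRW 1,502,493,614 ÷ 1410.5 (buy CHF at ask) = CHF 1,065,220.57
CHF 1,065,220.57 × 5.8663 (sell CHF at bid) = BRL 6,248,903.43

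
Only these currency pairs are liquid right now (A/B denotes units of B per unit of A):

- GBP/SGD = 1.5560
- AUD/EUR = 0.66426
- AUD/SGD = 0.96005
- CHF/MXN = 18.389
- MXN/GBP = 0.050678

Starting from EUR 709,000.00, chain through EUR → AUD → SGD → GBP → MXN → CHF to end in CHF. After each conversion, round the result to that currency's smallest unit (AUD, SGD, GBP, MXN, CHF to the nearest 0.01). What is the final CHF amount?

CHF 706,666.99

EUR 709,000.00 ÷ 0.66426 = AUD 1,067,353.14
AUD 1,067,353.14 × 0.96005 = SGD 1,024,712.38
SGD 1,024,712.38 ÷ 1.5560 = GBP 658,555.51
GBP 658,555.51 ÷ 0.050678 = MXN 12,994,899.36
MXN 12,994,899.36 ÷ 18.389 = CHF 706,666.99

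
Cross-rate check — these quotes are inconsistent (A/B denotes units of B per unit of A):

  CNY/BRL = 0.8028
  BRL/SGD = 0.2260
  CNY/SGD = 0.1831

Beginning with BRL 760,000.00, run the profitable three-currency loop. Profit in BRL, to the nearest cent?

Profit: BRL 6,983.70

Profitable loop is BRL → CNY → SGD → BRL:
BRL 760,000.00 ÷ 0.8028 = CNY 946,686.60
CNY 946,686.60 × 0.1831 = SGD 173,338.32
SGD 173,338.32 ÷ 0.2260 = BRL 766,983.70
Profit = BRL 766,983.70 − BRL 760,000.00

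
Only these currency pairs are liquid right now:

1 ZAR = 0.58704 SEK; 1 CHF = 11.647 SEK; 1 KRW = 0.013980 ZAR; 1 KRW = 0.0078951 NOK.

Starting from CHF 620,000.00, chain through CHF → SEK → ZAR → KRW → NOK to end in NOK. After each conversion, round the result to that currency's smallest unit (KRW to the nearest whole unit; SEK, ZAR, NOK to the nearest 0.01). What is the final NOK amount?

NOK 6,946,859.80

CHF 620,000.00 × 11.647 = SEK 7,221,140.00
SEK 7,221,140.00 ÷ 0.58704 = ZAR 12,300,933.50
ZAR 12,300,933.50 ÷ 0.013980 = KRW 879,895,100
KRW 879,895,100 × 0.0078951 = NOK 6,946,859.80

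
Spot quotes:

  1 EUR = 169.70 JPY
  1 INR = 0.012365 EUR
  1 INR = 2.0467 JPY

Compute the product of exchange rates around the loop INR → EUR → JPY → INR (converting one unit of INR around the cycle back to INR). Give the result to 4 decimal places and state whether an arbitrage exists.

Around INR → EUR → JPY → INR: 1 × 0.012365 × 169.70 ÷ 2.0467 = 1.025231
Product > 1; profitable direction is INR → EUR → JPY → INR.

1.0252 (arbitrage exists)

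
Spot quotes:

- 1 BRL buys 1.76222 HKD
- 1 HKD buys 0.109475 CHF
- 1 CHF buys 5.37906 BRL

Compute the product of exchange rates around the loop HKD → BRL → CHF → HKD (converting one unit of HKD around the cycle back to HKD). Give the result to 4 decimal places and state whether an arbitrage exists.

Around HKD → BRL → CHF → HKD: 1 ÷ 1.76222 ÷ 5.37906 ÷ 0.109475 = 0.963648
Product < 1; profitable direction is HKD → CHF → BRL → HKD.

0.9636 (arbitrage exists)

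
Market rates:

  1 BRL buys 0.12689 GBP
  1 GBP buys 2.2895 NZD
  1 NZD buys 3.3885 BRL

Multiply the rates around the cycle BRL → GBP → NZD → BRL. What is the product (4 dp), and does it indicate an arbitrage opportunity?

0.9844 (arbitrage exists)

Around BRL → GBP → NZD → BRL: 1 × 0.12689 × 2.2895 × 3.3885 = 0.984409
Product < 1; profitable direction is BRL → NZD → GBP → BRL.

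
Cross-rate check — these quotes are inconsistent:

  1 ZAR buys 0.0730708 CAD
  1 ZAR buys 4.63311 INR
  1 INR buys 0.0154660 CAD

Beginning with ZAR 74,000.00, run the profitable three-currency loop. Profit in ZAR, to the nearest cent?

Profit: ZAR 1,461.42

Profitable loop is ZAR → CAD → INR → ZAR:
ZAR 74,000.00 × 0.0730708 = CAD 5,407.24
CAD 5,407.24 ÷ 0.0154660 = INR 349,621.05
INR 349,621.05 ÷ 4.63311 = ZAR 75,461.42
Profit = ZAR 75,461.42 − ZAR 74,000.00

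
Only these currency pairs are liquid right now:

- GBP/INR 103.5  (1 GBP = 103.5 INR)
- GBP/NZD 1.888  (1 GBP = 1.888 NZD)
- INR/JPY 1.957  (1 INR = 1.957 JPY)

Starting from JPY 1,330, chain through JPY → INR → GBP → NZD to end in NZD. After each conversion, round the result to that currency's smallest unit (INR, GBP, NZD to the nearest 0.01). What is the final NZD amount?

NZD 12.40

JPY 1,330 ÷ 1.957 = INR 679.61
INR 679.61 ÷ 103.5 = GBP 6.57
GBP 6.57 × 1.888 = NZD 12.40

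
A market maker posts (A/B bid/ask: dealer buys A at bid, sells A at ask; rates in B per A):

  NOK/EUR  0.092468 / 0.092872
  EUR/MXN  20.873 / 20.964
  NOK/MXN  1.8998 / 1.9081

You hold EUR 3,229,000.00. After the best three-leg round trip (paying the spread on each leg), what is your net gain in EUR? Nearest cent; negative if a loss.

Net profit: EUR 37,203.58

Best loop EUR → MXN → NOK → EUR:
EUR 3,229,000.00 × 20.873 (sell EUR at bid) = MXN 67,398,917.00
MXN 67,398,917.00 ÷ 1.9081 (buy NOK at ask) = NOK 35,322,528.69
NOK 35,322,528.69 × 0.092468 (sell NOK at bid) = EUR 3,266,203.58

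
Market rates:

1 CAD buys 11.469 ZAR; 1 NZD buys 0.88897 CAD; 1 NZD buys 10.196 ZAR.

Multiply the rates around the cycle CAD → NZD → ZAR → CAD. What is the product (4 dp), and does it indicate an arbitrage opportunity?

Around CAD → NZD → ZAR → CAD: 1 ÷ 0.88897 × 10.196 ÷ 11.469 = 1.000040
Product ≈ 1 (deviation 0.004%, within rounding noise).

1.0000 (no arbitrage)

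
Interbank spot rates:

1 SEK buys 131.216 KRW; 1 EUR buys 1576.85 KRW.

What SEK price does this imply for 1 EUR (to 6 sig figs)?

1 EUR × 1576.85 = 1576.85 KRW
1576.85 KRW ÷ 131.216 = 12.0172 SEK

EUR/SEK = 12.0172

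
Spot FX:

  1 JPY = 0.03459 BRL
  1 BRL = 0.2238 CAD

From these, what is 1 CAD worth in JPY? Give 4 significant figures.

1 CAD ÷ 0.2238 = 4.46828 BRL
4.46828 BRL ÷ 0.03459 = 129.178 JPY

CAD/JPY = 129.2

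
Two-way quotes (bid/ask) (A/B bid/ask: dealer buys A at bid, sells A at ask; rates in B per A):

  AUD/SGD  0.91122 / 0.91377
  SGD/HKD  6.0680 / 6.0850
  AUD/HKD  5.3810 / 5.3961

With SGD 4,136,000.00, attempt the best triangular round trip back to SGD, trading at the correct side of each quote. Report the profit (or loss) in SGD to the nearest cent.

Net profit: SGD 102,082.01

Best loop SGD → HKD → AUD → SGD:
SGD 4,136,000.00 × 6.0680 (sell SGD at bid) = HKD 25,097,248.00
HKD 25,097,248.00 ÷ 5.3961 (buy AUD at ask) = AUD 4,650,997.57
AUD 4,650,997.57 × 0.91122 (sell AUD at bid) = SGD 4,238,082.01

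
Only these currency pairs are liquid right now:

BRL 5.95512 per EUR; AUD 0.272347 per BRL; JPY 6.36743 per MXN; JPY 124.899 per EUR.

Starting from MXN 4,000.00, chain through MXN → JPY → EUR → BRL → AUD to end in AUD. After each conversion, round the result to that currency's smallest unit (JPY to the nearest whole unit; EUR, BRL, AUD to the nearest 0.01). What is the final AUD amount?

AUD 330.73

MXN 4,000.00 × 6.36743 = JPY 25,470
JPY 25,470 ÷ 124.899 = EUR 203.92
EUR 203.92 × 5.95512 = BRL 1,214.37
BRL 1,214.37 × 0.272347 = AUD 330.73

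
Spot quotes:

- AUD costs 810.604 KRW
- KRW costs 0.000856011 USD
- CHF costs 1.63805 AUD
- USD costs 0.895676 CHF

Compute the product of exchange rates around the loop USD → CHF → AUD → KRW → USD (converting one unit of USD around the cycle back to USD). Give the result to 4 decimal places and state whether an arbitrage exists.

Around USD → CHF → AUD → KRW → USD: 1 × 0.895676 × 1.63805 × 810.604 × 0.000856011 = 1.018043
Product > 1; profitable direction is USD → CHF → AUD → KRW → USD.

1.0180 (arbitrage exists)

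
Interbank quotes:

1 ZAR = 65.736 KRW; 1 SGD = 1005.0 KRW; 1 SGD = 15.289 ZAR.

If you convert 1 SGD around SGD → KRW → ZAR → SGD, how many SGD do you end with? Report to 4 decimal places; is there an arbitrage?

1.0000 (no arbitrage)

Around SGD → KRW → ZAR → SGD: 1 × 1005.0 ÷ 65.736 ÷ 15.289 = 0.999962
Product ≈ 1 (deviation 0.004%, within rounding noise).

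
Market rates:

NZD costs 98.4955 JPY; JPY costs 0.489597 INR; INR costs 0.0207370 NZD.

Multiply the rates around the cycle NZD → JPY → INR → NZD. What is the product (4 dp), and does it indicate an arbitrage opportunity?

1.0000 (no arbitrage)

Around NZD → JPY → INR → NZD: 1 × 98.4955 × 0.489597 × 0.0207370 = 1.000002
Product ≈ 1 (deviation 0.000%, within rounding noise).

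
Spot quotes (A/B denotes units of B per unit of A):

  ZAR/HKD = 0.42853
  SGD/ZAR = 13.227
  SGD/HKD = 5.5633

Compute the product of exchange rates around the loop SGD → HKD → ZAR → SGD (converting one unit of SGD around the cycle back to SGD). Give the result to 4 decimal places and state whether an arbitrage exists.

Around SGD → HKD → ZAR → SGD: 1 × 5.5633 ÷ 0.42853 ÷ 13.227 = 0.981499
Product < 1; profitable direction is SGD → ZAR → HKD → SGD.

0.9815 (arbitrage exists)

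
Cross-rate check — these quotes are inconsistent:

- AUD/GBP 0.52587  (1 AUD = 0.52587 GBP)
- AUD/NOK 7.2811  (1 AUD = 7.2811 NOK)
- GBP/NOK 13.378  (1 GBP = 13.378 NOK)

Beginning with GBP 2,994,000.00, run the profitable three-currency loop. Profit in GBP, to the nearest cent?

Profit: GBP 104,697.66

Profitable loop is GBP → AUD → NOK → GBP:
GBP 2,994,000.00 ÷ 0.52587 = AUD 5,693,422.33
AUD 5,693,422.33 × 7.2811 = NOK 41,454,377.32
NOK 41,454,377.32 ÷ 13.378 = GBP 3,098,697.66
Profit = GBP 3,098,697.66 − GBP 2,994,000.00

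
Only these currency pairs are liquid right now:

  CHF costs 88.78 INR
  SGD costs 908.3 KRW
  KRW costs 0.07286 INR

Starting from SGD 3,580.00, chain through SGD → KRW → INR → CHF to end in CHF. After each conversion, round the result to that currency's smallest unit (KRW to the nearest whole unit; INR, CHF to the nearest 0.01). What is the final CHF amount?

CHF 2,668.62

SGD 3,580.00 × 908.3 = KRW 3,251,714
KRW 3,251,714 × 0.07286 = INR 236,919.88
INR 236,919.88 ÷ 88.78 = CHF 2,668.62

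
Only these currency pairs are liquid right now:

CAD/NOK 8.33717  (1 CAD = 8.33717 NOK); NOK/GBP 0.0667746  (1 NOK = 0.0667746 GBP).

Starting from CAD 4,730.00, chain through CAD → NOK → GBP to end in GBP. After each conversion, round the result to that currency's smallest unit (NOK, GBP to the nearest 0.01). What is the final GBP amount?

GBP 2,633.24

CAD 4,730.00 × 8.33717 = NOK 39,434.81
NOK 39,434.81 × 0.0667746 = GBP 2,633.24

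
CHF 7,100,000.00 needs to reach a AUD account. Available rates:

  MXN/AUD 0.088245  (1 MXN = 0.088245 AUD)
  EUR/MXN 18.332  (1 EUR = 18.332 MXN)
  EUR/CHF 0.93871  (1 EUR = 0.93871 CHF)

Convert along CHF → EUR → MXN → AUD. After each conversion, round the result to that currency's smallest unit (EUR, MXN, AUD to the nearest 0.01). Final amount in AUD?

AUD 12,235,644.78

CHF 7,100,000.00 ÷ 0.93871 = EUR 7,563,571.28
EUR 7,563,571.28 × 18.332 = MXN 138,655,388.70
MXN 138,655,388.70 × 0.088245 = AUD 12,235,644.78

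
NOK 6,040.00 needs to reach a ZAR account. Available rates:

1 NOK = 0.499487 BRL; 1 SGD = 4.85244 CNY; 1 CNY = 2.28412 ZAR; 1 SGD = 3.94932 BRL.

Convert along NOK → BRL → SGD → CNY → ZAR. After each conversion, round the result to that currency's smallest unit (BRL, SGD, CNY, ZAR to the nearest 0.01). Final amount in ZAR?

NOK 6,040.00 × 0.499487 = BRL 3,016.90
BRL 3,016.90 ÷ 3.94932 = SGD 763.90
SGD 763.90 × 4.85244 = CNY 3,706.78
CNY 3,706.78 × 2.28412 = ZAR 8,466.73

ZAR 8,466.73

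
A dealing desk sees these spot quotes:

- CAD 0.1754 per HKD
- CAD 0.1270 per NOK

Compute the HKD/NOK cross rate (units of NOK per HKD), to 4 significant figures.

1 HKD × 0.1754 = 0.1754 CAD
0.1754 CAD ÷ 0.1270 = 1.3811 NOK

HKD/NOK = 1.381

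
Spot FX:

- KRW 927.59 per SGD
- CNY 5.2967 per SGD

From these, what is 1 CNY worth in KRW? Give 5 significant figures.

CNY/KRW = 175.13

1 CNY ÷ 5.2967 = 0.188797 SGD
0.188797 SGD × 927.59 = 175.126 KRW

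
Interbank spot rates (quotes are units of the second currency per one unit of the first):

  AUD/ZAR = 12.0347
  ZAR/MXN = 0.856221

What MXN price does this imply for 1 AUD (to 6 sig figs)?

1 AUD × 12.0347 = 12.0347 ZAR
12.0347 ZAR × 0.856221 = 10.3044 MXN

AUD/MXN = 10.3044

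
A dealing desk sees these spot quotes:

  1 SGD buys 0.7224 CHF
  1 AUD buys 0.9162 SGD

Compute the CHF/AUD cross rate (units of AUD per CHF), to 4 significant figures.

1 CHF ÷ 0.7224 = 1.38427 SGD
1.38427 SGD ÷ 0.9162 = 1.51089 AUD

CHF/AUD = 1.511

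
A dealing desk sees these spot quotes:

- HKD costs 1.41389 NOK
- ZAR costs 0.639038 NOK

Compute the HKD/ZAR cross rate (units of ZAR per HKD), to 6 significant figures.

1 HKD × 1.41389 = 1.41389 NOK
1.41389 NOK ÷ 0.639038 = 2.21253 ZAR

HKD/ZAR = 2.21253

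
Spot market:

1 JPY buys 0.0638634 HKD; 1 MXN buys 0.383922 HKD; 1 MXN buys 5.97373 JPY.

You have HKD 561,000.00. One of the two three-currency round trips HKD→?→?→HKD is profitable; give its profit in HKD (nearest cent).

Profit: HKD 3,557.57

Profitable loop is HKD → JPY → MXN → HKD:
HKD 561,000.00 ÷ 0.0638634 = JPY 8,784,374
JPY 8,784,374 ÷ 5.97373 = MXN 1,470,500.70
MXN 1,470,500.70 × 0.383922 = HKD 564,557.57
Profit = HKD 564,557.57 − HKD 561,000.00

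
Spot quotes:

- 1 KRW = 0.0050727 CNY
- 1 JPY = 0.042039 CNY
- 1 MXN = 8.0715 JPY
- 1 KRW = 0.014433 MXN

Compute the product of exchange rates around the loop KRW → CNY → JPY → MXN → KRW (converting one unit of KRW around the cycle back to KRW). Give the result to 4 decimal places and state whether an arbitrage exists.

1.0358 (arbitrage exists)

Around KRW → CNY → JPY → MXN → KRW: 1 × 0.0050727 ÷ 0.042039 ÷ 8.0715 ÷ 0.014433 = 1.035800
Product > 1; profitable direction is KRW → CNY → JPY → MXN → KRW.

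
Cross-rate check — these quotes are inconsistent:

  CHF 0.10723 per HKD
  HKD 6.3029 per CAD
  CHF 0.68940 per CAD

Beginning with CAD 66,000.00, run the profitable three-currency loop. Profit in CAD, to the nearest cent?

Profit: CAD 1,322.23

Profitable loop is CAD → CHF → HKD → CAD:
CAD 66,000.00 × 0.68940 = CHF 45,500.40
CHF 45,500.40 ÷ 0.10723 = HKD 424,325.28
HKD 424,325.28 ÷ 6.3029 = CAD 67,322.23
Profit = CAD 67,322.23 − CAD 66,000.00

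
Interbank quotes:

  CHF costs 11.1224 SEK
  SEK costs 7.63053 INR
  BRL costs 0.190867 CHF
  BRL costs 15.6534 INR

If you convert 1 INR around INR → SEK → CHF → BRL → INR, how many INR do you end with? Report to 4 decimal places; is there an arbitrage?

Around INR → SEK → CHF → BRL → INR: 1 ÷ 7.63053 ÷ 11.1224 ÷ 0.190867 × 15.6534 = 0.966328
Product < 1; profitable direction is INR → BRL → CHF → SEK → INR.

0.9663 (arbitrage exists)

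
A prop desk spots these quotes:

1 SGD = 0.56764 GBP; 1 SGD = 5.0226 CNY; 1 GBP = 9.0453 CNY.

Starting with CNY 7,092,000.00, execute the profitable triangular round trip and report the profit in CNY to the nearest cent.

Profit: CNY 157,968.20

Profitable loop is CNY → SGD → GBP → CNY:
CNY 7,092,000.00 ÷ 5.0226 = SGD 1,412,017.68
SGD 1,412,017.68 × 0.56764 = GBP 801,517.72
GBP 801,517.72 × 9.0453 = CNY 7,249,968.20
Profit = CNY 7,249,968.20 − CNY 7,092,000.00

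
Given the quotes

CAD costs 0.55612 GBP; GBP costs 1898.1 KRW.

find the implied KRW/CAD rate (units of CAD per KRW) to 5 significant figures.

KRW/CAD = 0.00094735

1 KRW ÷ 1898.1 = 0.000526843 GBP
0.000526843 GBP ÷ 0.55612 = 0.000947354 CAD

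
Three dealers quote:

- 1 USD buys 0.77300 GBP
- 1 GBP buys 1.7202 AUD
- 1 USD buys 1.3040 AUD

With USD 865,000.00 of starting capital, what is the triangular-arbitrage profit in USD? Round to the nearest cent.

Profit: USD 17,057.61

Profitable loop is USD → GBP → AUD → USD:
USD 865,000.00 × 0.77300 = GBP 668,645.00
GBP 668,645.00 × 1.7202 = AUD 1,150,203.13
AUD 1,150,203.13 ÷ 1.3040 = USD 882,057.61
Profit = USD 882,057.61 − USD 865,000.00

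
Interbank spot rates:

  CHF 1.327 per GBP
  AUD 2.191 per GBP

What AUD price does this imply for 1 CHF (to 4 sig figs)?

CHF/AUD = 1.651

1 CHF ÷ 1.327 = 0.75358 GBP
0.75358 GBP × 2.191 = 1.65109 AUD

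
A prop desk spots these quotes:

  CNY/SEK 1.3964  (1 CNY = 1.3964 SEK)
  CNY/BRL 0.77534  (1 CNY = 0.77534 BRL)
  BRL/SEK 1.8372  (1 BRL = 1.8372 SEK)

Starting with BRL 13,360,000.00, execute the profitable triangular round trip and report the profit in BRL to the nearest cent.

Profitable loop is BRL → SEK → CNY → BRL:
BRL 13,360,000.00 × 1.8372 = SEK 24,544,992.00
SEK 24,544,992.00 ÷ 1.3964 = CNY 17,577,336.01
CNY 17,577,336.01 × 0.77534 = BRL 13,628,411.70
Profit = BRL 13,628,411.70 − BRL 13,360,000.00

Profit: BRL 268,411.70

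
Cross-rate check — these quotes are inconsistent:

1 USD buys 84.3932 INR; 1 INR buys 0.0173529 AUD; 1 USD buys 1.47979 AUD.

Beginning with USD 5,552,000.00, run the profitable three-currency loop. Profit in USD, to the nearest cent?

Profitable loop is USD → AUD → INR → USD:
USD 5,552,000.00 × 1.47979 = AUD 8,215,794.08
AUD 8,215,794.08 ÷ 0.0173529 = INR 473,453,663.65
INR 473,453,663.65 ÷ 84.3932 = USD 5,610,092.56
Profit = USD 5,610,092.56 − USD 5,552,000.00

Profit: USD 58,092.56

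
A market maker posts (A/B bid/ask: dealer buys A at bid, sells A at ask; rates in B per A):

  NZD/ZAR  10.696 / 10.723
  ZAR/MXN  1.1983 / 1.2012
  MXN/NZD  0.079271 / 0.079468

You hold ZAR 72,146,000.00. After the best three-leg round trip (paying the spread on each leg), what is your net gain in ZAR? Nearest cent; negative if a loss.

Net profit: ZAR 1,155,615.78

Best loop ZAR → MXN → NZD → ZAR:
ZAR 72,146,000.00 × 1.1983 (sell ZAR at bid) = MXN 86,452,551.80
MXN 86,452,551.80 × 0.079271 (sell MXN at bid) = NZD 6,853,180.23
NZD 6,853,180.23 × 10.696 (sell NZD at bid) = ZAR 73,301,615.78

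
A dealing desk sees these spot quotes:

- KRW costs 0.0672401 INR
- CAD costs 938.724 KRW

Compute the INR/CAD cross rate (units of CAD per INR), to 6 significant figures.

1 INR ÷ 0.0672401 = 14.8721 KRW
14.8721 KRW ÷ 938.724 = 0.0158429 CAD

INR/CAD = 0.0158429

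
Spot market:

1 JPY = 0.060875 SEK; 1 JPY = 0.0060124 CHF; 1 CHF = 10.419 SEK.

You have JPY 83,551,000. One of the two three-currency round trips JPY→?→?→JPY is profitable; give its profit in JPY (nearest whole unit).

Profitable loop is JPY → CHF → SEK → JPY:
JPY 83,551,000 × 0.0060124 = CHF 502,342.03
CHF 502,342.03 × 10.419 = SEK 5,233,901.64
SEK 5,233,901.64 ÷ 0.060875 = JPY 85,977,850
Profit = JPY 85,977,850 − JPY 83,551,000

Profit: JPY 2,426,850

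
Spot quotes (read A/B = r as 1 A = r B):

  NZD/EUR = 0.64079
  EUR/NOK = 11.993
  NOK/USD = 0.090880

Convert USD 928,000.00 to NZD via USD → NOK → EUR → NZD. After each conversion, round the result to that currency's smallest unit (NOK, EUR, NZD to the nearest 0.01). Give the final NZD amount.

USD 928,000.00 ÷ 0.090880 = NOK 10,211,267.61
NOK 10,211,267.61 ÷ 11.993 = EUR 851,435.64
EUR 851,435.64 ÷ 0.64079 = NZD 1,328,728.04

NZD 1,328,728.04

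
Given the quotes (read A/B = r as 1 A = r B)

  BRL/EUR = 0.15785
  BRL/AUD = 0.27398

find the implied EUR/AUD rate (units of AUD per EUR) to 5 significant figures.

EUR/AUD = 1.7357

1 EUR ÷ 0.15785 = 6.33513 BRL
6.33513 BRL × 0.27398 = 1.7357 AUD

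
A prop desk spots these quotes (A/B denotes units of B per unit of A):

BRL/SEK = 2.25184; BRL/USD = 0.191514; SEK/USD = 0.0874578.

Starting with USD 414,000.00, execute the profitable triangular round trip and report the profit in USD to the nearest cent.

Profit: USD 11,731.60

Profitable loop is USD → BRL → SEK → USD:
USD 414,000.00 ÷ 0.191514 = BRL 2,161,721.86
BRL 2,161,721.86 × 2.25184 = SEK 4,867,851.75
SEK 4,867,851.75 × 0.0874578 = USD 425,731.60
Profit = USD 425,731.60 − USD 414,000.00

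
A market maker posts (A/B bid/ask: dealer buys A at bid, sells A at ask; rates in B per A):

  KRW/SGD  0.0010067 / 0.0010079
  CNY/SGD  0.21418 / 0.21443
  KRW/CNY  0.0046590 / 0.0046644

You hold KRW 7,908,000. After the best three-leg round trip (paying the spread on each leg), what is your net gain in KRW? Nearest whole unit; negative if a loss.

Best loop KRW → SGD → CNY → KRW:
KRW 7,908,000 × 0.0010067 (sell KRW at bid) = SGD 7,960.98
SGD 7,960.98 ÷ 0.21443 (buy CNY at ask) = CNY 37,126.26
CNY 37,126.26 ÷ 0.0046644 (buy KRW at ask) = KRW 7,959,493

Net profit: KRW 51,493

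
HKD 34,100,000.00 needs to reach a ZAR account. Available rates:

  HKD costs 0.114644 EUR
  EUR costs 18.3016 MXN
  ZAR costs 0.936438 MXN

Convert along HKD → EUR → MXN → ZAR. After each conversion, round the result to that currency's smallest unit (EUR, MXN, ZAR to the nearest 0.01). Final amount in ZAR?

HKD 34,100,000.00 × 0.114644 = EUR 3,909,360.40
EUR 3,909,360.40 × 18.3016 = MXN 71,547,550.30
MXN 71,547,550.30 ÷ 0.936438 = ZAR 76,403,937.37

ZAR 76,403,937.37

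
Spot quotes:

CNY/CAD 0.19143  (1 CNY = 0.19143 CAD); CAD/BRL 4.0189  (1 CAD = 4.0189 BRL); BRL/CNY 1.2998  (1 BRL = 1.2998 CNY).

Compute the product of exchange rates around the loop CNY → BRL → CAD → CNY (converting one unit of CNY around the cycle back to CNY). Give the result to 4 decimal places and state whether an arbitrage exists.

1.0000 (no arbitrage)

Around CNY → BRL → CAD → CNY: 1 ÷ 1.2998 ÷ 4.0189 ÷ 0.19143 = 1.000014
Product ≈ 1 (deviation 0.001%, within rounding noise).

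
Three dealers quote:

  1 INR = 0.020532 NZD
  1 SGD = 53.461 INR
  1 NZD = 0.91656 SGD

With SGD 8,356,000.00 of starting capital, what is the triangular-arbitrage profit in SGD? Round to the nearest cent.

Profit: SGD 50,740.95

Profitable loop is SGD → INR → NZD → SGD:
SGD 8,356,000.00 × 53.461 = INR 446,720,116.00
INR 446,720,116.00 × 0.020532 = NZD 9,172,057.42
NZD 9,172,057.42 × 0.91656 = SGD 8,406,740.95
Profit = SGD 8,406,740.95 − SGD 8,356,000.00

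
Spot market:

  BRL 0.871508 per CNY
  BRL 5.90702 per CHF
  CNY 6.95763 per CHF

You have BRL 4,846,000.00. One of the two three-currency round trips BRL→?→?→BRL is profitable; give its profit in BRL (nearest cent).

Profit: BRL 128,479.85

Profitable loop is BRL → CHF → CNY → BRL:
BRL 4,846,000.00 ÷ 5.90702 = CHF 820,379.82
CHF 820,379.82 × 6.95763 = CNY 5,707,899.24
CNY 5,707,899.24 × 0.871508 = BRL 4,974,479.85
Profit = BRL 4,974,479.85 − BRL 4,846,000.00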